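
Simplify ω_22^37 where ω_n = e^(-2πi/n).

Since ω_22^22 = 1, powers reduce modulo 22.
37 mod 22 = 15
So ω_22^37 = ω_22^15 = e^(-2πi·15/22)

ω_22^37 = ω_22^15 = -0.4154+0.9096i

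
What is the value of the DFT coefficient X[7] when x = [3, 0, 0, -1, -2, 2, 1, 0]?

X[7] = Σ(n=0 to 7) x[n] · ω_8^(7n) where ω_8 = e^(-2πi/8)
= (3)·ω_8^0 + (0)·ω_8^7 + (0)·ω_8^14 + (-1)·ω_8^21 + (-2)·ω_8^28 + (2)·ω_8^35 + (1)·ω_8^42 + (0)·ω_8^49

X[7] = 4.2929-3.1213i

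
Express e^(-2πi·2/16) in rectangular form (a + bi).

ω_16^2 = e^(-2πi·2/16)
= cos(-2π·2/16) + i·sin(-2π·2/16)
= cos(-4π/16) + i·sin(-4π/16)

ω_16^2 = cos(-4π/16) + i·sin(-4π/16) = 0.7071-0.7071i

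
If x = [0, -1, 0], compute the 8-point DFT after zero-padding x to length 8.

Original 3-point DFT: [-1, 0.5000+0.8660i, 0.5000-0.8660i]
Zero-padded 8-point DFT provides frequency interpolation.

DFT_8([x, 0, ...]) = [-1, -0.7071+0.7071i, 1i, 0.7071+0.7071i, 1, 0.7071-0.7071i, -1i, -0.7071-0.7071i]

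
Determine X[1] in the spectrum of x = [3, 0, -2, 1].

X[1] = Σ(n=0 to 3) x[n] · ω_4^(1n) where ω_4 = e^(-2πi/4)
= (3)·ω_4^0 + (0)·ω_4^1 + (-2)·ω_4^2 + (1)·ω_4^3

X[1] = 5+1i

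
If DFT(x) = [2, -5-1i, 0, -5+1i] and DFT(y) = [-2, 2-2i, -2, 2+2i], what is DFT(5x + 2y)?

By linearity: DFT(5x + 2y) = 5·DFT(x) + 2·DFT(y)
= 5·[2, -5-1i, 0, -5+1i] + 2·[-2, 2-2i, -2, 2+2i]

Computing element-wise:
Z[0] = 5·(2) + 2·(-2) = 6
Z[1] = 5·(-5-1i) + 2·(2-2i) = -21-9i
Z[2] = 5·(0) + 2·(-2) = -4
Z[3] = 5·(-5+1i) + 2·(2+2i) = -21+9i

DFT(5x + 2y) = 5·X + 2·Y = [6, -21-9i, -4, -21+9i]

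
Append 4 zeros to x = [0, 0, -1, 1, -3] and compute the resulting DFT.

Original 5-point DFT: [-3, -0.9271-1.6776i, 2.4271-3.6655i, 2.4271+3.6655i, -0.9271+1.6776i]
Zero-padded 9-point DFT provides frequency interpolation.

DFT_9([x, 0, ...]) = [-3, 2.1454+1.1448i, -1.8584-0.7203i, 3.0000+1.7321i, -1.7870-4.4632i, -1.7870+4.4632i, 3.0000-1.7321i, -1.8584+0.7203i, 2.1454-1.1448i]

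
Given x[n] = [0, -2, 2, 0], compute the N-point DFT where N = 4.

X[k] = Σ(n=0 to 3) x[n] · ω_4^(nk)
where ω_4 = e^(-2πi/4)

Computing each X[k]:
X[0] = 0
X[1] = -2+2i
X[2] = 4
X[3] = -2-2i

X = [0, -2+2i, 4, -2-2i]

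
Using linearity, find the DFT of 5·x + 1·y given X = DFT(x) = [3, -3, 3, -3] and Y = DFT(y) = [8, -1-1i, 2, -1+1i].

By linearity: DFT(5x + 1y) = 5·DFT(x) + 1·DFT(y)
= 5·[3, -3, 3, -3] + 1·[8, -1-1i, 2, -1+1i]

Computing element-wise:
Z[0] = 5·(3) + 1·(8) = 23
Z[1] = 5·(-3) + 1·(-1-1i) = -16-1i
Z[2] = 5·(3) + 1·(2) = 17
Z[3] = 5·(-3) + 1·(-1+1i) = -16+1i

DFT(5x + 1y) = 5·X + 1·Y = [23, -16-1i, 17, -16+1i]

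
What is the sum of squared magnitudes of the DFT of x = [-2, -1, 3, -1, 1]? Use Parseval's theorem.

Parseval: Σ|x[n]|² = (1/N)Σ|X[k]|², so Σ|X[k]|² = N·Σ|x[n]|² = 5·16.0000

Σ|X[k]|² = N·Σ|x[n]|² = 5·16.0000 = 80.0000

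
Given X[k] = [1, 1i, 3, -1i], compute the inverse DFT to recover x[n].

x[n] = (1/4) Σ(k=0 to 3) X[k] · e^(2πikn/4)

Computing each x[n]:
x[0] = 1
x[1] = -1
x[2] = 1
x[3] = 0

x = [1, -1, 1, 0]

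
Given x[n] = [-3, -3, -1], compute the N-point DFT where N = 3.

X[k] = Σ(n=0 to 2) x[n] · ω_3^(nk)
where ω_3 = e^(-2πi/3)

Computing each X[k]:
X[0] = -7
X[1] = -1.0000+1.7321i
X[2] = -1.0000-1.7321i

X = [-7, -1.0000+1.7321i, -1.0000-1.7321i]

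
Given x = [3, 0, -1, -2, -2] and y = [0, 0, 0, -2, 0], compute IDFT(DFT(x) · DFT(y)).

(x ⊛ y)[n] = Σ(m=0 to 4) x[m] · y[(n-m) mod 5]

Computing each output sample:
(x ⊛ y)[0] = 2
(x ⊛ y)[1] = 4
(x ⊛ y)[2] = 4
(x ⊛ y)[3] = -6
(x ⊛ y)[4] = 0

x ⊛ y = [2, 4, 4, -6, 0]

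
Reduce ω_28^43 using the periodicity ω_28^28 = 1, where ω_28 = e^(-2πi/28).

Since ω_28^28 = 1, powers reduce modulo 28.
43 mod 28 = 15
So ω_28^43 = ω_28^15 = e^(-2πi·15/28)

ω_28^43 = ω_28^15 = -0.9749+0.2225i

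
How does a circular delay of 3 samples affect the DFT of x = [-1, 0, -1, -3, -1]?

Time shift by 3: X_shifted[k] = ω_5^(3k) · X[k]
Shifted x = [-1, -3, -1, -1, 0]

DFT(x[n-3]) = [-6, -0.3090+2.8532i, 0.8090+1.7634i, 0.8090-1.7634i, -0.3090-2.8532i]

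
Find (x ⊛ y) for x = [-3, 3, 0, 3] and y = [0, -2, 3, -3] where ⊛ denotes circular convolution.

(x ⊛ y)[n] = Σ(m=0 to 3) x[m] · y[(n-m) mod 4]

Computing each output sample:
(x ⊛ y)[0] = -15
(x ⊛ y)[1] = 15
(x ⊛ y)[2] = -24
(x ⊛ y)[3] = 18

x ⊛ y = [-15, 15, -24, 18]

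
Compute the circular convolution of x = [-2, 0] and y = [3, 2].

(x ⊛ y)[n] = Σ(m=0 to 1) x[m] · y[(n-m) mod 2]

Computing each output sample:
(x ⊛ y)[0] = -6
(x ⊛ y)[1] = -4

x ⊛ y = [-6, -4]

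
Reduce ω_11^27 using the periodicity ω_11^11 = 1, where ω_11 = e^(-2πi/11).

Since ω_11^11 = 1, powers reduce modulo 11.
27 mod 11 = 5
So ω_11^27 = ω_11^5 = e^(-2πi·5/11)

ω_11^27 = ω_11^5 = -0.9595-0.2817i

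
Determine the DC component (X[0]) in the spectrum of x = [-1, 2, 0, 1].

X[0] = Σ(n=0 to 3) x[n] · ω_4^0 = Σ x[n]
= (-1) + (2) + (0) + (1)

X[0] = 2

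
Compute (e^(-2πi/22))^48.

Since ω_22^22 = 1, powers reduce modulo 22.
48 mod 22 = 4
So ω_22^48 = ω_22^4 = e^(-2πi·4/22)

ω_22^48 = ω_22^4 = 0.4154-0.9096i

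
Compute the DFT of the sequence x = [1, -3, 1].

X[k] = Σ(n=0 to 2) x[n] · ω_3^(nk)
where ω_3 = e^(-2πi/3)

Computing each X[k]:
X[0] = -1
X[1] = 2.0000+3.4641i
X[2] = 2.0000-3.4641i

X = [-1, 2.0000+3.4641i, 2.0000-3.4641i]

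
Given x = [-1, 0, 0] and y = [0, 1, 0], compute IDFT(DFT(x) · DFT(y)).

(x ⊛ y)[n] = Σ(m=0 to 2) x[m] · y[(n-m) mod 3]

Computing each output sample:
(x ⊛ y)[0] = 0
(x ⊛ y)[1] = -1
(x ⊛ y)[2] = 0

x ⊛ y = [0, -1, 0]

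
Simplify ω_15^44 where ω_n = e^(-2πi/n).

Since ω_15^15 = 1, powers reduce modulo 15.
44 mod 15 = 14
So ω_15^44 = ω_15^14 = e^(-2πi·14/15)

ω_15^44 = ω_15^14 = 0.9135+0.4067i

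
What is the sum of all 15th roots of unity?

Sum of all nth roots of unity equals 0 for n > 1 (geometric series with r ≠ 1).

0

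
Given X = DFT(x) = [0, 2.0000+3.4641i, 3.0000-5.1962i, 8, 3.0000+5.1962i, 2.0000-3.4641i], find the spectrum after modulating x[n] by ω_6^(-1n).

Modulation property: DFT(ω_6^(-1n)·x[n]) = X[(k-1) mod 6], so circularly shift X by 1 positions.

X[k-1] = [2.0000-3.4641i, 0, 2.0000+3.4641i, 3.0000-5.1962i, 8, 3.0000+5.1962i]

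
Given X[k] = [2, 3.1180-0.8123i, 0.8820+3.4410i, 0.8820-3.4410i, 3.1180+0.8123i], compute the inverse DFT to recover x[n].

x[n] = (1/5) Σ(k=0 to 4) X[k] · e^(2πikn/5)

Computing each x[n]:
x[0] = 2
x[1] = 0
x[2] = 1
x[3] = -2
x[4] = 1

x = [2, 0, 1, -2, 1]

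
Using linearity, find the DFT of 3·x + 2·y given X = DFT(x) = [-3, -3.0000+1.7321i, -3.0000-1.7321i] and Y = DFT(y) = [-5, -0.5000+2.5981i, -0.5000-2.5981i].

By linearity: DFT(3x + 2y) = 3·DFT(x) + 2·DFT(y)
= 3·[-3, -3.0000+1.7321i, -3.0000-1.7321i] + 2·[-5, -0.5000+2.5981i, -0.5000-2.5981i]

Computing element-wise:
Z[0] = 3·(-3) + 2·(-5) = -19
Z[1] = 3·(-3.0000+1.7321i) + 2·(-0.5000+2.5981i) = -10.0000+10.3925i
Z[2] = 3·(-3.0000-1.7321i) + 2·(-0.5000-2.5981i) = -10.0000-10.3925i

DFT(3x + 2y) = 3·X + 2·Y = [-19, -10.0000+10.3925i, -10.0000-10.3925i]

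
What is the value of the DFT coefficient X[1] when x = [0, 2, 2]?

X[1] = Σ(n=0 to 2) x[n] · ω_3^(1n) where ω_3 = e^(-2πi/3)
= (0)·ω_3^0 + (2)·ω_3^1 + (2)·ω_3^2

X[1] = -2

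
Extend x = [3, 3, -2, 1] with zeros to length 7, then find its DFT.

Original 4-point DFT: [5, 5-2i, -3, 5+2i]
Zero-padded 7-point DFT provides frequency interpolation.

DFT_7([x, 0, ...]) = [5, 4.4145-0.8295i, 4.7579-3.0107i, -1.1724-3.8402i, -1.1724+3.8402i, 4.7579+3.0107i, 4.4145+0.8295i]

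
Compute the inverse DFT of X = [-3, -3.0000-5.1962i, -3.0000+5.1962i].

x[n] = (1/3) Σ(k=0 to 2) X[k] · e^(2πikn/3)

Computing each x[n]:
x[0] = -3
x[1] = 3
x[2] = -3

x = [-3, 3, -3]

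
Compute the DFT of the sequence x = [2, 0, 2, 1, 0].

X[k] = Σ(n=0 to 4) x[n] · ω_5^(nk)
where ω_5 = e^(-2πi/5)

Computing each X[k]:
X[0] = 5
X[1] = -0.4271-0.5878i
X[2] = 2.9271+0.9511i
X[3] = 2.9271-0.9511i
X[4] = -0.4271+0.5878i

X = [5, -0.4271-0.5878i, 2.9271+0.9511i, 2.9271-0.9511i, -0.4271+0.5878i]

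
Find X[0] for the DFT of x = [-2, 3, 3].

X[0] = Σ(n=0 to 2) x[n] · ω_3^0 = Σ x[n]
= (-2) + (3) + (3)

X[0] = 4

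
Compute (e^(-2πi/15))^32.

Since ω_15^15 = 1, powers reduce modulo 15.
32 mod 15 = 2
So ω_15^32 = ω_15^2 = e^(-2πi·2/15)

ω_15^32 = ω_15^2 = 0.6691-0.7431i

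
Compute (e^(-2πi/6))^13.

Since ω_6^6 = 1, powers reduce modulo 6.
13 mod 6 = 1
So ω_6^13 = ω_6^1 = e^(-2πi·1/6)

ω_6^13 = ω_6^1 = 0.5000-0.8660i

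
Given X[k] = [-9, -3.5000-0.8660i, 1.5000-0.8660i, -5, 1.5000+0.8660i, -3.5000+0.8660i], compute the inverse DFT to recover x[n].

x[n] = (1/6) Σ(k=0 to 5) X[k] · e^(2πikn/6)

Computing each x[n]:
x[0] = -3
x[1] = -1
x[2] = -2
x[3] = 1
x[4] = -2
x[5] = -2

x = [-3, -1, -2, 1, -2, -2]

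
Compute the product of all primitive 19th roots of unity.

The primitive 19th roots of unity are ω_19^k for k coprime to 19: k ∈ {1, 2, 3, 4, 5, 6, 7, 8, 9, 10, 11, 12, 13, 14, 15, 16, 17, 18}
Their product equals the constant term of the cyclotomic polynomial Φ_19(x) up to sign.
For n ≥ 3, the product of all primitive nth roots of unity is 1. (For n=1 it is 1; for n=2 it is -1.)

1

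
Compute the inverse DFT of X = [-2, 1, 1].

x[n] = (1/3) Σ(k=0 to 2) X[k] · e^(2πikn/3)

Computing each x[n]:
x[0] = 0
x[1] = -1
x[2] = -1

x = [0, -1, -1]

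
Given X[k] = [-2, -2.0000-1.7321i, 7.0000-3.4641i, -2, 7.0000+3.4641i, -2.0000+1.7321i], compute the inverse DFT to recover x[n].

x[n] = (1/6) Σ(k=0 to 5) X[k] · e^(2πikn/6)

Computing each x[n]:
x[0] = 1
x[1] = 0
x[2] = -2
x[3] = 3
x[4] = -1
x[5] = -3

x = [1, 0, -2, 3, -1, -3]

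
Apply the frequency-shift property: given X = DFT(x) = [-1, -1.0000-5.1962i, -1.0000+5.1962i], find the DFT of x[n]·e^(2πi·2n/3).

Modulation property: DFT(ω_3^(-2n)·x[n]) = X[(k-2) mod 3], so circularly shift X by 2 positions.

X[k-2] = [-1.0000-5.1962i, -1.0000+5.1962i, -1]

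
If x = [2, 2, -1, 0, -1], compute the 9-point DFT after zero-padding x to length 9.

Original 5-point DFT: [2, 3.1180-2.2654i, 0.8820-2.7144i, 0.8820+2.7144i, 3.1180+2.2654i]
Zero-padded 9-point DFT provides frequency interpolation.

DFT_9([x, 0, ...]) = [2, 4.2981+0.0413i, 2.5209-2.2704i, 2.0000-1.7321i, -0.8191-2.3116i, -0.8191+2.3116i, 2.0000+1.7321i, 2.5209+2.2704i, 4.2981-0.0413i]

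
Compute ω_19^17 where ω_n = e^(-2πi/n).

ω_19^17 = e^(-2πi·17/19)
= cos(-2π·17/19) + i·sin(-2π·17/19)
= cos(-34π/19) + i·sin(-34π/19)

ω_19^17 = cos(-34π/19) + i·sin(-34π/19) = 0.7891+0.6142i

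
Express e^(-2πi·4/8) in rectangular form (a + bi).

ω_8^4 = e^(-2πi·4/8)
= cos(-2π·4/8) + i·sin(-2π·4/8)
= cos(-8π/8) + i·sin(-8π/8)

ω_8^4 = cos(-8π/8) + i·sin(-8π/8) = -1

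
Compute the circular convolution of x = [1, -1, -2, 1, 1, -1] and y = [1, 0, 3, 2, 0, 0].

(x ⊛ y)[n] = Σ(m=0 to 5) x[m] · y[(n-m) mod 6]

Computing each output sample:
(x ⊛ y)[0] = 6
(x ⊛ y)[1] = -2
(x ⊛ y)[2] = -1
(x ⊛ y)[3] = 0
(x ⊛ y)[4] = -7
(x ⊛ y)[5] = -2

x ⊛ y = [6, -2, -1, 0, -7, -2]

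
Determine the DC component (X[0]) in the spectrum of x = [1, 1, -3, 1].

X[0] = Σ(n=0 to 3) x[n] · ω_4^0 = Σ x[n]
= (1) + (1) + (-3) + (1)

X[0] = 0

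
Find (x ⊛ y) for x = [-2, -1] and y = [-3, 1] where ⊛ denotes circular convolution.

(x ⊛ y)[n] = Σ(m=0 to 1) x[m] · y[(n-m) mod 2]

Computing each output sample:
(x ⊛ y)[0] = 5
(x ⊛ y)[1] = 1

x ⊛ y = [5, 1]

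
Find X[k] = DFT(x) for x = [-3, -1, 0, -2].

X[k] = Σ(n=0 to 3) x[n] · ω_4^(nk)
where ω_4 = e^(-2πi/4)

Computing each X[k]:
X[0] = -6
X[1] = -3-1i
X[2] = 0
X[3] = -3+1i

X = [-6, -3-1i, 0, -3+1i]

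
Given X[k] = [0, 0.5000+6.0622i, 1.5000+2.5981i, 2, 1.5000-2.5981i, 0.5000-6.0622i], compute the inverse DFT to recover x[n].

x[n] = (1/6) Σ(k=0 to 5) X[k] · e^(2πikn/6)

Computing each x[n]:
x[0] = 1
x[1] = -3
x[2] = -1
x[3] = 0
x[4] = 1
x[5] = 2

x = [1, -3, -1, 0, 1, 2]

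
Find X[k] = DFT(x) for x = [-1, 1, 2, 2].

X[k] = Σ(n=0 to 3) x[n] · ω_4^(nk)
where ω_4 = e^(-2πi/4)

Computing each X[k]:
X[0] = 4
X[1] = -3+1i
X[2] = -2
X[3] = -3-1i

X = [4, -3+1i, -2, -3-1i]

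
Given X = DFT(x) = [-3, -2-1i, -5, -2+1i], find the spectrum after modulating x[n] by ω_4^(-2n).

Modulation property: DFT(ω_4^(-2n)·x[n]) = X[(k-2) mod 4], so circularly shift X by 2 positions.

X[k-2] = [-5, -2+1i, -3, -2-1i]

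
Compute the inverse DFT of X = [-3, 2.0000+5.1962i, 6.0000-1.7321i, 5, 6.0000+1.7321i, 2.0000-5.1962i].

x[n] = (1/6) Σ(k=0 to 5) X[k] · e^(2πikn/6)

Computing each x[n]:
x[0] = 3
x[1] = -3
x[2] = -3
x[3] = 0
x[4] = 1
x[5] = -1

x = [3, -3, -3, 0, 1, -1]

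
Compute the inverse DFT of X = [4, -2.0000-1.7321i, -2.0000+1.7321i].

x[n] = (1/3) Σ(k=0 to 2) X[k] · e^(2πikn/3)

Computing each x[n]:
x[0] = 0
x[1] = 3
x[2] = 1

x = [0, 3, 1]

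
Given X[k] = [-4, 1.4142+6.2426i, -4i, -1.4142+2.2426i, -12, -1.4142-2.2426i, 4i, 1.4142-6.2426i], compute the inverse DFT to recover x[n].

x[n] = (1/8) Σ(k=0 to 7) X[k] · e^(2πikn/8)

Computing each x[n]:
x[0] = -2
x[1] = 1
x[2] = -3
x[3] = -2
x[4] = -2
x[5] = 3
x[6] = -1
x[7] = 2

x = [-2, 1, -3, -2, -2, 3, -1, 2]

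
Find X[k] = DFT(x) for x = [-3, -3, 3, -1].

X[k] = Σ(n=0 to 3) x[n] · ω_4^(nk)
where ω_4 = e^(-2πi/4)

Computing each X[k]:
X[0] = -4
X[1] = -6+2i
X[2] = 4
X[3] = -6-2i

X = [-4, -6+2i, 4, -6-2i]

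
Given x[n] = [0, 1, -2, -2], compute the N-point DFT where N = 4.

X[k] = Σ(n=0 to 3) x[n] · ω_4^(nk)
where ω_4 = e^(-2πi/4)

Computing each X[k]:
X[0] = -3
X[1] = 2-3i
X[2] = -1
X[3] = 2+3i

X = [-3, 2-3i, -1, 2+3i]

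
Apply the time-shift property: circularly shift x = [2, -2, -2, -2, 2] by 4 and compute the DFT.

Time shift by 4: X_shifted[k] = ω_5^(4k) · X[k]
Shifted x = [-2, -2, -2, 2, 2]

DFT(x[n-4]) = [-2, -2.0000+6.1554i, -2.0000-1.4531i, -2.0000+1.4531i, -2.0000-6.1554i]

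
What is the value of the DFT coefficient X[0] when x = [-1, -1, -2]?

X[0] = Σ(n=0 to 2) x[n] · ω_3^0 = Σ x[n]
= (-1) + (-1) + (-2)

X[0] = -4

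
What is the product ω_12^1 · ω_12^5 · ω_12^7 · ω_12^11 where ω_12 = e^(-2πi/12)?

The primitive 12th roots of unity are ω_12^k for k coprime to 12: k ∈ {1, 5, 7, 11}
Their product equals the constant term of the cyclotomic polynomial Φ_12(x) up to sign.
For n ≥ 3, the product of all primitive nth roots of unity is 1. (For n=1 it is 1; for n=2 it is -1.)

1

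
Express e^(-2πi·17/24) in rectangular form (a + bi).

ω_24^17 = e^(-2πi·17/24)
= cos(-2π·17/24) + i·sin(-2π·17/24)
= cos(-34π/24) + i·sin(-34π/24)

ω_24^17 = cos(-34π/24) + i·sin(-34π/24) = -0.2588+0.9659i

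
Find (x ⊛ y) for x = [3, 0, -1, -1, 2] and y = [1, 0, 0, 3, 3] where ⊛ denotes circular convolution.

(x ⊛ y)[n] = Σ(m=0 to 4) x[m] · y[(n-m) mod 5]

Computing each output sample:
(x ⊛ y)[0] = 0
(x ⊛ y)[1] = -6
(x ⊛ y)[2] = 2
(x ⊛ y)[3] = 14
(x ⊛ y)[4] = 11

x ⊛ y = [0, -6, 2, 14, 11]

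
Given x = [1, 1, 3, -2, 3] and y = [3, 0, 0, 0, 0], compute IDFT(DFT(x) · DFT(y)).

(x ⊛ y)[n] = Σ(m=0 to 4) x[m] · y[(n-m) mod 5]

Computing each output sample:
(x ⊛ y)[0] = 3
(x ⊛ y)[1] = 3
(x ⊛ y)[2] = 9
(x ⊛ y)[3] = -6
(x ⊛ y)[4] = 9

x ⊛ y = [3, 3, 9, -6, 9]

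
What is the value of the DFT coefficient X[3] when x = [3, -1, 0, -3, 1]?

X[3] = Σ(n=0 to 4) x[n] · ω_5^(3n) where ω_5 = e^(-2πi/5)
= (3)·ω_5^0 + (-1)·ω_5^3 + (0)·ω_5^6 + (-3)·ω_5^9 + (1)·ω_5^12

X[3] = 2.0729-4.0287i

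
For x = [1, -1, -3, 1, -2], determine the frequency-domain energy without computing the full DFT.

Parseval: Σ|x[n]|² = (1/N)Σ|X[k]|², so Σ|X[k]|² = N·Σ|x[n]|² = 5·16.0000

Σ|X[k]|² = N·Σ|x[n]|² = 5·16.0000 = 80.0000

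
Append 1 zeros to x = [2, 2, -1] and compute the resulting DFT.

Original 3-point DFT: [3, 1.5000-2.5981i, 1.5000+2.5981i]
Zero-padded 4-point DFT provides frequency interpolation.

DFT_4([x, 0, ...]) = [3, 3-2i, -1, 3+2i]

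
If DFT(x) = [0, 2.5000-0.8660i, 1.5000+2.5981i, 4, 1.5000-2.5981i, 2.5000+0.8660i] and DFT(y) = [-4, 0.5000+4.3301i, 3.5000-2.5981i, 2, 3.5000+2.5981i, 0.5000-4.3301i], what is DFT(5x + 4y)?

By linearity: DFT(5x + 4y) = 5·DFT(x) + 4·DFT(y)
= 5·[0, 2.5000-0.8660i, 1.5000+2.5981i, 4, 1.5000-2.5981i, 2.5000+0.8660i] + 4·[-4, 0.5000+4.3301i, 3.5000-2.5981i, 2, 3.5000+2.5981i, 0.5000-4.3301i]

Computing element-wise:
Z[0] = 5·(0) + 4·(-4) = -16
Z[1] = 5·(2.5000-0.8660i) + 4·(0.5000+4.3301i) = 14.5000+12.9904i
Z[2] = 5·(1.5000+2.5981i) + 4·(3.5000-2.5981i) = 21.5000+2.5981i
Z[3] = 5·(4) + 4·(2) = 28
Z[4] = 5·(1.5000-2.5981i) + 4·(3.5000+2.5981i) = 21.5000-2.5981i
Z[5] = 5·(2.5000+0.8660i) + 4·(0.5000-4.3301i) = 14.5000-12.9904i

DFT(5x + 4y) = 5·X + 4·Y = [-16, 14.5000+12.9904i, 21.5000+2.5981i, 28, 21.5000-2.5981i, 14.5000-12.9904i]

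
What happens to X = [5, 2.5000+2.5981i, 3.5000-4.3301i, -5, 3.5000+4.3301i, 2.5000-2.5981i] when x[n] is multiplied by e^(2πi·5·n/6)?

Modulation property: DFT(ω_6^(-5n)·x[n]) = X[(k-5) mod 6], so circularly shift X by 5 positions.

X[k-5] = [2.5000+2.5981i, 3.5000-4.3301i, -5, 3.5000+4.3301i, 2.5000-2.5981i, 5]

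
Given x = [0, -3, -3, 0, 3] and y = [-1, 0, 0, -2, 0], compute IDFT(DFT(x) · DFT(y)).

(x ⊛ y)[n] = Σ(m=0 to 4) x[m] · y[(n-m) mod 5]

Computing each output sample:
(x ⊛ y)[0] = 6
(x ⊛ y)[1] = 3
(x ⊛ y)[2] = -3
(x ⊛ y)[3] = 0
(x ⊛ y)[4] = 3

x ⊛ y = [6, 3, -3, 0, 3]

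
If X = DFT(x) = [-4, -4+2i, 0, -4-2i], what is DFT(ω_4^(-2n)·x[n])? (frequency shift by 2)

Modulation property: DFT(ω_4^(-2n)·x[n]) = X[(k-2) mod 4], so circularly shift X by 2 positions.

X[k-2] = [0, -4-2i, -4, -4+2i]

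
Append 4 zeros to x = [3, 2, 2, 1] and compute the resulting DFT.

Original 4-point DFT: [8, 1-1i, 2, 1+1i]
Zero-padded 8-point DFT provides frequency interpolation.

DFT_8([x, 0, ...]) = [8, 3.7071-4.1213i, 1-1i, 2.2929-0.1213i, 2, 2.2929+0.1213i, 1+1i, 3.7071+4.1213i]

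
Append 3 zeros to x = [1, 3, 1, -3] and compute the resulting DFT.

Original 4-point DFT: [2, -6i, 2, 6i]
Zero-padded 7-point DFT provides frequency interpolation.

DFT_7([x, 0, ...]) = [2, 5.3509-2.0188i, -2.4390-4.8364i, -0.4119+2.4050i, -0.4119-2.4050i, -2.4390+4.8364i, 5.3509+2.0188i]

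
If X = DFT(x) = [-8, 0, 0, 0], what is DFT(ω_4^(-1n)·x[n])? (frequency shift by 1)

Modulation property: DFT(ω_4^(-1n)·x[n]) = X[(k-1) mod 4], so circularly shift X by 1 positions.

X[k-1] = [0, -8, 0, 0]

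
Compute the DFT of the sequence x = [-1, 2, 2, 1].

X[k] = Σ(n=0 to 3) x[n] · ω_4^(nk)
where ω_4 = e^(-2πi/4)

Computing each X[k]:
X[0] = 4
X[1] = -3-1i
X[2] = -2
X[3] = -3+1i

X = [4, -3-1i, -2, -3+1i]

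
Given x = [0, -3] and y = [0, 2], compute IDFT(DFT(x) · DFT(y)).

(x ⊛ y)[n] = Σ(m=0 to 1) x[m] · y[(n-m) mod 2]

Computing each output sample:
(x ⊛ y)[0] = -6
(x ⊛ y)[1] = 0

x ⊛ y = [-6, 0]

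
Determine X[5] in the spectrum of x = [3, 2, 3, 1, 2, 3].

X[5] = Σ(n=0 to 5) x[n] · ω_6^(5n) where ω_6 = e^(-2πi/6)
= (3)·ω_6^0 + (2)·ω_6^5 + (3)·ω_6^10 + (1)·ω_6^15 + (2)·ω_6^20 + (3)·ω_6^25

X[5] = 2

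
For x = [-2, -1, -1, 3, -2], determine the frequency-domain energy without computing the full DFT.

Parseval: Σ|x[n]|² = (1/N)Σ|X[k]|², so Σ|X[k]|² = N·Σ|x[n]|² = 5·19.0000

Σ|X[k]|² = N·Σ|x[n]|² = 5·19.0000 = 95.0000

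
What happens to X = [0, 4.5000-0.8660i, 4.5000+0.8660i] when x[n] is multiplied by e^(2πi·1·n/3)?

Modulation property: DFT(ω_3^(-1n)·x[n]) = X[(k-1) mod 3], so circularly shift X by 1 positions.

X[k-1] = [4.5000+0.8660i, 0, 4.5000-0.8660i]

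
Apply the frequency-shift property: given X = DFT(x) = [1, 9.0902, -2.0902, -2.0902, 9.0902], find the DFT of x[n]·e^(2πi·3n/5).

Modulation property: DFT(ω_5^(-3n)·x[n]) = X[(k-3) mod 5], so circularly shift X by 3 positions.

X[k-3] = [-2.0902, -2.0902, 9.0902, 1, 9.0902]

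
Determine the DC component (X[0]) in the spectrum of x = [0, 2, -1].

X[0] = Σ(n=0 to 2) x[n] · ω_3^0 = Σ x[n]
= (0) + (2) + (-1)

X[0] = 1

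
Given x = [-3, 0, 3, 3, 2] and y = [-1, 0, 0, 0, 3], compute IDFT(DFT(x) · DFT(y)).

(x ⊛ y)[n] = Σ(m=0 to 4) x[m] · y[(n-m) mod 5]

Computing each output sample:
(x ⊛ y)[0] = 3
(x ⊛ y)[1] = 9
(x ⊛ y)[2] = 6
(x ⊛ y)[3] = 3
(x ⊛ y)[4] = -11

x ⊛ y = [3, 9, 6, 3, -11]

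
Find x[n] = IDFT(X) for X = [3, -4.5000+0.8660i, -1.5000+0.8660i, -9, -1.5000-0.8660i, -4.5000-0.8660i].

x[n] = (1/6) Σ(k=0 to 5) X[k] · e^(2πikn/6)

Computing each x[n]:
x[0] = -3
x[1] = 1
x[2] = 0
x[3] = 3
x[4] = 0
x[5] = 2

x = [-3, 1, 0, 3, 0, 2]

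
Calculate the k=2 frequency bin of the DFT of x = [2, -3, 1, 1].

X[2] = Σ(n=0 to 3) x[n] · ω_4^(2n) where ω_4 = e^(-2πi/4)
= (2)·ω_4^0 + (-3)·ω_4^2 + (1)·ω_4^4 + (1)·ω_4^6

X[2] = 5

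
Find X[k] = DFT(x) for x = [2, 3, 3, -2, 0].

X[k] = Σ(n=0 to 4) x[n] · ω_5^(nk)
where ω_5 = e^(-2πi/5)

Computing each X[k]:
X[0] = 6
X[1] = 2.1180-5.7921i
X[2] = -0.1180+2.9919i
X[3] = -0.1180-2.9919i
X[4] = 2.1180+5.7921i

X = [6, 2.1180-5.7921i, -0.1180+2.9919i, -0.1180-2.9919i, 2.1180+5.7921i]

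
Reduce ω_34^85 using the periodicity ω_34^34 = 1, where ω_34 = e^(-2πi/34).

Since ω_34^34 = 1, powers reduce modulo 34.
85 mod 34 = 17
So ω_34^85 = ω_34^17 = e^(-2πi·17/34)

ω_34^85 = ω_34^17 = -1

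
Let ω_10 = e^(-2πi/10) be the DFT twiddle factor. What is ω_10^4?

ω_10^4 = e^(-2πi·4/10)
= cos(-2π·4/10) + i·sin(-2π·4/10)
= cos(-8π/10) + i·sin(-8π/10)

ω_10^4 = cos(-8π/10) + i·sin(-8π/10) = -0.8090-0.5878i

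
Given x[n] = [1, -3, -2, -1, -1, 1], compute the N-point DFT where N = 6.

X[k] = Σ(n=0 to 5) x[n] · ω_6^(nk)
where ω_6 = e^(-2πi/6)

Computing each X[k]:
X[0] = -5
X[1] = 2.5000+4.3301i
X[2] = 2.5000+2.5981i
X[3] = 1
X[4] = 2.5000-2.5981i
X[5] = 2.5000-4.3301i

X = [-5, 2.5000+4.3301i, 2.5000+2.5981i, 1, 2.5000-2.5981i, 2.5000-4.3301i]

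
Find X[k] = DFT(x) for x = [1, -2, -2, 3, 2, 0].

X[k] = Σ(n=0 to 5) x[n] · ω_6^(nk)
where ω_6 = e^(-2πi/6)

Computing each X[k]:
X[0] = 2
X[1] = -3.0000+5.1962i
X[2] = 5.0000-1.7321i
X[3] = 0
X[4] = 5.0000+1.7321i
X[5] = -3.0000-5.1962i

X = [2, -3.0000+5.1962i, 5.0000-1.7321i, 0, 5.0000+1.7321i, -3.0000-5.1962i]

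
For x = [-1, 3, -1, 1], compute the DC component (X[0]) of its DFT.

X[0] = Σ(n=0 to 3) x[n] · ω_4^0 = Σ x[n]
= (-1) + (3) + (-1) + (1)

X[0] = 2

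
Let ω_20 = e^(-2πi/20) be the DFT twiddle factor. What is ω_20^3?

ω_20^3 = e^(-2πi·3/20)
= cos(-2π·3/20) + i·sin(-2π·3/20)
= cos(-6π/20) + i·sin(-6π/20)

ω_20^3 = cos(-6π/20) + i·sin(-6π/20) = 0.5878-0.8090i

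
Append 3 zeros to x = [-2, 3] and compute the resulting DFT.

Original 2-point DFT: [1, -5]
Zero-padded 5-point DFT provides frequency interpolation.

DFT_5([x, 0, ...]) = [1, -1.0729-2.8532i, -4.4271-1.7634i, -4.4271+1.7634i, -1.0729+2.8532i]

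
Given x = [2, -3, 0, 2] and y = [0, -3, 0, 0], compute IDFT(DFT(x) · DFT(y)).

(x ⊛ y)[n] = Σ(m=0 to 3) x[m] · y[(n-m) mod 4]

Computing each output sample:
(x ⊛ y)[0] = -6
(x ⊛ y)[1] = -6
(x ⊛ y)[2] = 9
(x ⊛ y)[3] = 0

x ⊛ y = [-6, -6, 9, 0]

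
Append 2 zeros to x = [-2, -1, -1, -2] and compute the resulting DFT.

Original 4-point DFT: [-6, -1-1i, 0, -1+1i]
Zero-padded 6-point DFT provides frequency interpolation.

DFT_6([x, 0, ...]) = [-6, 1.7321i, -3, 0, -3, -1.7321i]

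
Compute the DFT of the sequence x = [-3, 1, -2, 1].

X[k] = Σ(n=0 to 3) x[n] · ω_4^(nk)
where ω_4 = e^(-2πi/4)

Computing each X[k]:
X[0] = -3
X[1] = -1
X[2] = -7
X[3] = -1

X = [-3, -1, -7, -1]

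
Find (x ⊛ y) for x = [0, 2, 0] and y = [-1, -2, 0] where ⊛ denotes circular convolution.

(x ⊛ y)[n] = Σ(m=0 to 2) x[m] · y[(n-m) mod 3]

Computing each output sample:
(x ⊛ y)[0] = 0
(x ⊛ y)[1] = -2
(x ⊛ y)[2] = -4

x ⊛ y = [0, -2, -4]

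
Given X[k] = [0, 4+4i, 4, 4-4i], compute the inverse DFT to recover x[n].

x[n] = (1/4) Σ(k=0 to 3) X[k] · e^(2πikn/4)

Computing each x[n]:
x[0] = 3
x[1] = -3
x[2] = -1
x[3] = 1

x = [3, -3, -1, 1]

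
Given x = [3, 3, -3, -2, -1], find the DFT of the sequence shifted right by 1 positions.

Time shift by 1: X_shifted[k] = ω_5^(1k) · X[k]
Shifted x = [-1, 3, 3, -3, -2]

DFT(x[n-1]) = [0, -0.6910-8.2820i, -1.8090+2.7674i, -1.8090-2.7674i, -0.6910+8.2820i]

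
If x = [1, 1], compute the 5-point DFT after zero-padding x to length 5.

Original 2-point DFT: [2, 0]
Zero-padded 5-point DFT provides frequency interpolation.

DFT_5([x, 0, ...]) = [2, 1.3090-0.9511i, 0.1910-0.5878i, 0.1910+0.5878i, 1.3090+0.9511i]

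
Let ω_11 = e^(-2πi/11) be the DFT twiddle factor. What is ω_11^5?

ω_11^5 = e^(-2πi·5/11)
= cos(-2π·5/11) + i·sin(-2π·5/11)
= cos(-10π/11) + i·sin(-10π/11)

ω_11^5 = cos(-10π/11) + i·sin(-10π/11) = -0.9595-0.2817i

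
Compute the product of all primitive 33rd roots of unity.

The primitive 33rd roots of unity are ω_33^k for k coprime to 33: k ∈ {1, 2, 4, 5, 7, 8, 10, 13, 14, 16, 17, 19, 20, 23, 25, 26, 28, 29, 31, 32}
Their product equals the constant term of the cyclotomic polynomial Φ_33(x) up to sign.
For n ≥ 3, the product of all primitive nth roots of unity is 1. (For n=1 it is 1; for n=2 it is -1.)

1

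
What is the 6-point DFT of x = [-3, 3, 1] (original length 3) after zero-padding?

Original 3-point DFT: [1, -5.0000-1.7321i, -5.0000+1.7321i]
Zero-padded 6-point DFT provides frequency interpolation.

DFT_6([x, 0, ...]) = [1, -2.0000-3.4641i, -5.0000-1.7321i, -5, -5.0000+1.7321i, -2.0000+3.4641i]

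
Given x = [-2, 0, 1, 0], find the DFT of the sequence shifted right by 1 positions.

Time shift by 1: X_shifted[k] = ω_4^(1k) · X[k]
Shifted x = [0, -2, 0, 1]

DFT(x[n-1]) = [-1, 3i, 1, -3i]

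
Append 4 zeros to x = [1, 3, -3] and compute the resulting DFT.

Original 3-point DFT: [1, 1.0000-5.1962i, 1.0000+5.1962i]
Zero-padded 7-point DFT provides frequency interpolation.

DFT_7([x, 0, ...]) = [1, 3.5380+0.5793i, 3.0353-4.2264i, -3.5734-3.6471i, -3.5734+3.6471i, 3.0353+4.2264i, 3.5380-0.5793i]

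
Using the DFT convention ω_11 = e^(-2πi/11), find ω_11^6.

ω_11^6 = e^(-2πi·6/11)
= cos(-2π·6/11) + i·sin(-2π·6/11)
= cos(-12π/11) + i·sin(-12π/11)

ω_11^6 = cos(-12π/11) + i·sin(-12π/11) = -0.9595+0.2817i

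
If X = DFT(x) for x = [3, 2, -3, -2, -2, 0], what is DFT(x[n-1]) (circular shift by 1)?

Time shift by 1: X_shifted[k] = ω_6^(1k) · X[k]
Shifted x = [0, 3, 2, -3, -2, -2]

DFT(x[n-1]) = [-2, 3.5000-7.7942i, -3.5000-0.8660i, 2, -3.5000+0.8660i, 3.5000+7.7942i]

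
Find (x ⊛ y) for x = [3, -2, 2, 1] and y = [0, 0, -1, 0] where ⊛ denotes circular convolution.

(x ⊛ y)[n] = Σ(m=0 to 3) x[m] · y[(n-m) mod 4]

Computing each output sample:
(x ⊛ y)[0] = -2
(x ⊛ y)[1] = -1
(x ⊛ y)[2] = -3
(x ⊛ y)[3] = 2

x ⊛ y = [-2, -1, -3, 2]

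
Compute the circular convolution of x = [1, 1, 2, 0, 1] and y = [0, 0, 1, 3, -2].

(x ⊛ y)[n] = Σ(m=0 to 4) x[m] · y[(n-m) mod 5]

Computing each output sample:
(x ⊛ y)[0] = 4
(x ⊛ y)[1] = -3
(x ⊛ y)[2] = 4
(x ⊛ y)[3] = 2
(x ⊛ y)[4] = 3

x ⊛ y = [4, -3, 4, 2, 3]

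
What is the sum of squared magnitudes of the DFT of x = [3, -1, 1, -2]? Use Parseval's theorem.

Parseval: Σ|x[n]|² = (1/N)Σ|X[k]|², so Σ|X[k]|² = N·Σ|x[n]|² = 4·15.0000

Σ|X[k]|² = N·Σ|x[n]|² = 4·15.0000 = 60.0000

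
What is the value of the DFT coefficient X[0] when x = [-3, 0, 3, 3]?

X[0] = Σ(n=0 to 3) x[n] · ω_4^0 = Σ x[n]
= (-3) + (0) + (3) + (3)

X[0] = 3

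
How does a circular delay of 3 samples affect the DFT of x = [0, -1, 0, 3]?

Time shift by 3: X_shifted[k] = ω_4^(3k) · X[k]
Shifted x = [-1, 0, 3, 0]

DFT(x[n-3]) = [2, -4, 2, -4]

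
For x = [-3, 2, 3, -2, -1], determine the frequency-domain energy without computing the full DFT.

Parseval: Σ|x[n]|² = (1/N)Σ|X[k]|², so Σ|X[k]|² = N·Σ|x[n]|² = 5·27.0000

Σ|X[k]|² = N·Σ|x[n]|² = 5·27.0000 = 135.0000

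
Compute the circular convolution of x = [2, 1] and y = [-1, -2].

(x ⊛ y)[n] = Σ(m=0 to 1) x[m] · y[(n-m) mod 2]

Computing each output sample:
(x ⊛ y)[0] = -4
(x ⊛ y)[1] = -5

x ⊛ y = [-4, -5]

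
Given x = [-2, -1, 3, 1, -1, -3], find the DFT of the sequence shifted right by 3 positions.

Time shift by 3: X_shifted[k] = ω_6^(3k) · X[k]
Shifted x = [1, -1, -3, -2, -1, 3]

DFT(x[n-3]) = [-3, 6.0000+5.1962i, 1.7321i, -3, -1.7321i, 6.0000-5.1962i]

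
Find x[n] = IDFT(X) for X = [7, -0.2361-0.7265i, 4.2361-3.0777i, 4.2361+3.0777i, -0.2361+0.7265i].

x[n] = (1/5) Σ(k=0 to 4) X[k] · e^(2πikn/5)

Computing each x[n]:
x[0] = 3
x[1] = 1
x[2] = 1
x[3] = 3
x[4] = -1

x = [3, 1, 1, 3, -1]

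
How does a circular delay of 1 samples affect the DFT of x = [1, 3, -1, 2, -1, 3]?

Time shift by 1: X_shifted[k] = ω_6^(1k) · X[k]
Shifted x = [3, 1, 3, -1, 2, -1]

DFT(x[n-1]) = [7, 1.5000-2.5981i, -0.5000-0.8660i, 9, -0.5000+0.8660i, 1.5000+2.5981i]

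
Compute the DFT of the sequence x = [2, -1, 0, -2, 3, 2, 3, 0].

X[k] = Σ(n=0 to 7) x[n] · ω_8^(nk)
where ω_8 = e^(-2πi/8)

Computing each X[k]:
X[0] = 7
X[1] = -1.7071+6.5355i
X[2] = 2-3i
X[3] = -0.2929+0.5355i
X[4] = 9
X[5] = -0.2929-0.5355i
X[6] = 2+3i
X[7] = -1.7071-6.5355i

X = [7, -1.7071+6.5355i, 2-3i, -0.2929+0.5355i, 9, -0.2929-0.5355i, 2+3i, -1.7071-6.5355i]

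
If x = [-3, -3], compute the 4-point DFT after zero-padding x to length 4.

Original 2-point DFT: [-6, 0]
Zero-padded 4-point DFT provides frequency interpolation.

DFT_4([x, 0, ...]) = [-6, -3+3i, 0, -3-3i]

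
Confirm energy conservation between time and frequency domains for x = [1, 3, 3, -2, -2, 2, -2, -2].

Time domain:
Σ|x[n]|² = |1|² + |3|² + |3|² + |-2|² + |-2|² + |2|² + |-2|² + |-2|² = 39.0000

Frequency domain:
(1/8)Σ|X[k]|² = (1/8)(|1|² + |3.7071-5.7071i|² + |-2-9i|² + |2.2929+4.2929i|² + |-1|² + |2.2929-4.2929i|² + |-2+9i|² + |3.7071+5.7071i|²) = (1/8)·312.0000 = 39.0000

Both sides agree, confirming Parseval's theorem.

Σ|x[n]|² = (1/N)Σ|X[k]|² = 39.0000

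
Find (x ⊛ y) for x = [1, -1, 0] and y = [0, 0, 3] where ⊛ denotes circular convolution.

(x ⊛ y)[n] = Σ(m=0 to 2) x[m] · y[(n-m) mod 3]

Computing each output sample:
(x ⊛ y)[0] = -3
(x ⊛ y)[1] = 0
(x ⊛ y)[2] = 3

x ⊛ y = [-3, 0, 3]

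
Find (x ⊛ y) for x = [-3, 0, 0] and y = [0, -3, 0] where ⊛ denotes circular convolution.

(x ⊛ y)[n] = Σ(m=0 to 2) x[m] · y[(n-m) mod 3]

Computing each output sample:
(x ⊛ y)[0] = 0
(x ⊛ y)[1] = 9
(x ⊛ y)[2] = 0

x ⊛ y = [0, 9, 0]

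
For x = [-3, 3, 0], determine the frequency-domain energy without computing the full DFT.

Parseval: Σ|x[n]|² = (1/N)Σ|X[k]|², so Σ|X[k]|² = N·Σ|x[n]|² = 3·18.0000

Σ|X[k]|² = N·Σ|x[n]|² = 3·18.0000 = 54.0000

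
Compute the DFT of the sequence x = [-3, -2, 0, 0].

X[k] = Σ(n=0 to 3) x[n] · ω_4^(nk)
where ω_4 = e^(-2πi/4)

Computing each X[k]:
X[0] = -5
X[1] = -3+2i
X[2] = -1
X[3] = -3-2i

X = [-5, -3+2i, -1, -3-2i]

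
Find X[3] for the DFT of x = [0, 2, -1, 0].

X[3] = Σ(n=0 to 3) x[n] · ω_4^(3n) where ω_4 = e^(-2πi/4)
= (0)·ω_4^0 + (2)·ω_4^3 + (-1)·ω_4^6 + (0)·ω_4^9

X[3] = 1+2i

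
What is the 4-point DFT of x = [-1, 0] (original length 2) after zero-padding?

Original 2-point DFT: [-1, -1]
Zero-padded 4-point DFT provides frequency interpolation.

DFT_4([x, 0, ...]) = [-1, -1, -1, -1]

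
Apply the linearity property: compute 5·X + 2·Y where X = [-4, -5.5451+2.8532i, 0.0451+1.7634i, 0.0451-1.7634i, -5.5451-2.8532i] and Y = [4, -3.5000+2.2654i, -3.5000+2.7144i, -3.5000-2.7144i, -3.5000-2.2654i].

By linearity: DFT(5x + 2y) = 5·DFT(x) + 2·DFT(y)
= 5·[-4, -5.5451+2.8532i, 0.0451+1.7634i, 0.0451-1.7634i, -5.5451-2.8532i] + 2·[4, -3.5000+2.2654i, -3.5000+2.7144i, -3.5000-2.7144i, -3.5000-2.2654i]

Computing element-wise:
Z[0] = 5·(-4) + 2·(4) = -12
Z[1] = 5·(-5.5451+2.8532i) + 2·(-3.5000+2.2654i) = -34.7255+18.7968i
Z[2] = 5·(0.0451+1.7634i) + 2·(-3.5000+2.7144i) = -6.7745+14.2458i
Z[3] = 5·(0.0451-1.7634i) + 2·(-3.5000-2.7144i) = -6.7745-14.2458i
Z[4] = 5·(-5.5451-2.8532i) + 2·(-3.5000-2.2654i) = -34.7255-18.7968i

DFT(5x + 2y) = 5·X + 2·Y = [-12, -34.7255+18.7968i, -6.7745+14.2458i, -6.7745-14.2458i, -34.7255-18.7968i]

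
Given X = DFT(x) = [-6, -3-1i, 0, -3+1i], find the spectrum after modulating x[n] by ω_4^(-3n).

Modulation property: DFT(ω_4^(-3n)·x[n]) = X[(k-3) mod 4], so circularly shift X by 3 positions.

X[k-3] = [-3-1i, 0, -3+1i, -6]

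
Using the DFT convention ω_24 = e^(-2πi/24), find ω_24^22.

ω_24^22 = e^(-2πi·22/24)
= cos(-2π·22/24) + i·sin(-2π·22/24)
= cos(-44π/24) + i·sin(-44π/24)

ω_24^22 = cos(-44π/24) + i·sin(-44π/24) = 0.8660+0.5000i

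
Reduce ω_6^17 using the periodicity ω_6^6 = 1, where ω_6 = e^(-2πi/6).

Since ω_6^6 = 1, powers reduce modulo 6.
17 mod 6 = 5
So ω_6^17 = ω_6^5 = e^(-2πi·5/6)

ω_6^17 = ω_6^5 = 0.5000+0.8660i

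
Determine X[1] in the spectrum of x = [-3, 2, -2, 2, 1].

X[1] = Σ(n=0 to 4) x[n] · ω_5^(1n) where ω_5 = e^(-2πi/5)
= (-3)·ω_5^0 + (2)·ω_5^1 + (-2)·ω_5^2 + (2)·ω_5^3 + (1)·ω_5^4

X[1] = -2.0729+1.4001i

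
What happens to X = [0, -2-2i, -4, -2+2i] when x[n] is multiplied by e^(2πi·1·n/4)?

Modulation property: DFT(ω_4^(-1n)·x[n]) = X[(k-1) mod 4], so circularly shift X by 1 positions.

X[k-1] = [-2+2i, 0, -2-2i, -4]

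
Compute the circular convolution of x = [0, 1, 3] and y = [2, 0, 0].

(x ⊛ y)[n] = Σ(m=0 to 2) x[m] · y[(n-m) mod 3]

Computing each output sample:
(x ⊛ y)[0] = 0
(x ⊛ y)[1] = 2
(x ⊛ y)[2] = 6

x ⊛ y = [0, 2, 6]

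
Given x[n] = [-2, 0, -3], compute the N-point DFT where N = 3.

X[k] = Σ(n=0 to 2) x[n] · ω_3^(nk)
where ω_3 = e^(-2πi/3)

Computing each X[k]:
X[0] = -5
X[1] = -0.5000-2.5981i
X[2] = -0.5000+2.5981i

X = [-5, -0.5000-2.5981i, -0.5000+2.5981i]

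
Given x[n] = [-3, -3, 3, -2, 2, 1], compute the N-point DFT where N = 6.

X[k] = Σ(n=0 to 5) x[n] · ω_6^(nk)
where ω_6 = e^(-2πi/6)

Computing each X[k]:
X[0] = -2
X[1] = -4.5000+2.5981i
X[2] = -6.5000+4.3301i
X[3] = 6
X[4] = -6.5000-4.3301i
X[5] = -4.5000-2.5981i

X = [-2, -4.5000+2.5981i, -6.5000+4.3301i, 6, -6.5000-4.3301i, -4.5000-2.5981i]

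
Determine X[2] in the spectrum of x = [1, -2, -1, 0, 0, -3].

X[2] = Σ(n=0 to 5) x[n] · ω_6^(2n) where ω_6 = e^(-2πi/6)
= (1)·ω_6^0 + (-2)·ω_6^2 + (-1)·ω_6^4 + (0)·ω_6^6 + (0)·ω_6^8 + (-3)·ω_6^10

X[2] = 4.0000-1.7321i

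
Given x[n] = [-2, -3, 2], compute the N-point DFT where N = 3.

X[k] = Σ(n=0 to 2) x[n] · ω_3^(nk)
where ω_3 = e^(-2πi/3)

Computing each X[k]:
X[0] = -3
X[1] = -1.5000+4.3301i
X[2] = -1.5000-4.3301i

X = [-3, -1.5000+4.3301i, -1.5000-4.3301i]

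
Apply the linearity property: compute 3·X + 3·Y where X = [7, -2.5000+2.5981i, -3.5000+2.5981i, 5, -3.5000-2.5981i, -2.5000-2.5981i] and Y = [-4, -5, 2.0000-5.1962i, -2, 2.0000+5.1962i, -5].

By linearity: DFT(3x + 3y) = 3·DFT(x) + 3·DFT(y)
= 3·[7, -2.5000+2.5981i, -3.5000+2.5981i, 5, -3.5000-2.5981i, -2.5000-2.5981i] + 3·[-4, -5, 2.0000-5.1962i, -2, 2.0000+5.1962i, -5]

Computing element-wise:
Z[0] = 3·(7) + 3·(-4) = 9
Z[1] = 3·(-2.5000+2.5981i) + 3·(-5) = -22.5000+7.7943i
Z[2] = 3·(-3.5000+2.5981i) + 3·(2.0000-5.1962i) = -4.5000-7.7943i
Z[3] = 3·(5) + 3·(-2) = 9
Z[4] = 3·(-3.5000-2.5981i) + 3·(2.0000+5.1962i) = -4.5000+7.7943i
Z[5] = 3·(-2.5000-2.5981i) + 3·(-5) = -22.5000-7.7943i

DFT(3x + 3y) = 3·X + 3·Y = [9, -22.5000+7.7943i, -4.5000-7.7943i, 9, -4.5000+7.7943i, -22.5000-7.7943i]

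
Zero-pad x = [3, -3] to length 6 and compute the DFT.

Original 2-point DFT: [0, 6]
Zero-padded 6-point DFT provides frequency interpolation.

DFT_6([x, 0, ...]) = [0, 1.5000+2.5981i, 4.5000+2.5981i, 6, 4.5000-2.5981i, 1.5000-2.5981i]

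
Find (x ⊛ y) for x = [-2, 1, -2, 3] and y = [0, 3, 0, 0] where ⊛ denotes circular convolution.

(x ⊛ y)[n] = Σ(m=0 to 3) x[m] · y[(n-m) mod 4]

Computing each output sample:
(x ⊛ y)[0] = 9
(x ⊛ y)[1] = -6
(x ⊛ y)[2] = 3
(x ⊛ y)[3] = -6

x ⊛ y = [9, -6, 3, -6]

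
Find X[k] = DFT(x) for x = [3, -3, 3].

X[k] = Σ(n=0 to 2) x[n] · ω_3^(nk)
where ω_3 = e^(-2πi/3)

Computing each X[k]:
X[0] = 3
X[1] = 3.0000+5.1962i
X[2] = 3.0000-5.1962i

X = [3, 3.0000+5.1962i, 3.0000-5.1962i]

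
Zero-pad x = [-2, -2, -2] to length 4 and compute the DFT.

Original 3-point DFT: [-6, 0, 0]
Zero-padded 4-point DFT provides frequency interpolation.

DFT_4([x, 0, ...]) = [-6, 2i, -2, -2i]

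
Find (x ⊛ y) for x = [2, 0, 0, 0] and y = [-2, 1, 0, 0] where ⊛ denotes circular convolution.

(x ⊛ y)[n] = Σ(m=0 to 3) x[m] · y[(n-m) mod 4]

Computing each output sample:
(x ⊛ y)[0] = -4
(x ⊛ y)[1] = 2
(x ⊛ y)[2] = 0
(x ⊛ y)[3] = 0

x ⊛ y = [-4, 2, 0, 0]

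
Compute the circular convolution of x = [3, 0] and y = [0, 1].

(x ⊛ y)[n] = Σ(m=0 to 1) x[m] · y[(n-m) mod 2]

Computing each output sample:
(x ⊛ y)[0] = 0
(x ⊛ y)[1] = 3

x ⊛ y = [0, 3]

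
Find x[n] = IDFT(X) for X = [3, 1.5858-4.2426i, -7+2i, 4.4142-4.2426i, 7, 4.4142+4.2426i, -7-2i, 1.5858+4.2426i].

x[n] = (1/8) Σ(k=0 to 7) X[k] · e^(2πikn/8)

Computing each x[n]:
x[0] = 1
x[1] = 0
x[2] = 3
x[3] = 2
x[4] = -2
x[5] = -2
x[6] = 3
x[7] = -2

x = [1, 0, 3, 2, -2, -2, 3, -2]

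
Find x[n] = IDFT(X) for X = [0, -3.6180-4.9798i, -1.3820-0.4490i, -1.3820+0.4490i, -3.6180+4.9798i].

x[n] = (1/5) Σ(k=0 to 4) X[k] · e^(2πikn/5)

Computing each x[n]:
x[0] = -2
x[1] = 2
x[2] = 2
x[3] = 0
x[4] = -2

x = [-2, 2, 2, 0, -2]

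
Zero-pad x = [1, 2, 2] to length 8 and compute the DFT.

Original 3-point DFT: [5, -1, -1]
Zero-padded 8-point DFT provides frequency interpolation.

DFT_8([x, 0, ...]) = [5, 2.4142-3.4142i, -1-2i, -0.4142+0.5858i, 1, -0.4142-0.5858i, -1+2i, 2.4142+3.4142i]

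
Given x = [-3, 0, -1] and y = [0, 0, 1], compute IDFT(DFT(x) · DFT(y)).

(x ⊛ y)[n] = Σ(m=0 to 2) x[m] · y[(n-m) mod 3]

Computing each output sample:
(x ⊛ y)[0] = 0
(x ⊛ y)[1] = -1
(x ⊛ y)[2] = -3

x ⊛ y = [0, -1, -3]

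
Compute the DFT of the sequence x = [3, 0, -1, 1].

X[k] = Σ(n=0 to 3) x[n] · ω_4^(nk)
where ω_4 = e^(-2πi/4)

Computing each X[k]:
X[0] = 3
X[1] = 4+1i
X[2] = 1
X[3] = 4-1i

X = [3, 4+1i, 1, 4-1i]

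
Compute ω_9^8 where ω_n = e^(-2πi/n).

ω_9^8 = e^(-2πi·8/9)
= cos(-2π·8/9) + i·sin(-2π·8/9)
= cos(-16π/9) + i·sin(-16π/9)

ω_9^8 = cos(-16π/9) + i·sin(-16π/9) = 0.7660+0.6428i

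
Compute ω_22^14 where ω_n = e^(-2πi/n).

ω_22^14 = e^(-2πi·14/22)
= cos(-2π·14/22) + i·sin(-2π·14/22)
= cos(-28π/22) + i·sin(-28π/22)

ω_22^14 = cos(-28π/22) + i·sin(-28π/22) = -0.6549+0.7557i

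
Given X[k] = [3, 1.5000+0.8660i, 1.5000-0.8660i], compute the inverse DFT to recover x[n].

x[n] = (1/3) Σ(k=0 to 2) X[k] · e^(2πikn/3)

Computing each x[n]:
x[0] = 2
x[1] = 0
x[2] = 1

x = [2, 0, 1]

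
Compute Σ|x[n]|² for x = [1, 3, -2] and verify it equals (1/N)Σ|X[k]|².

Time domain:
Σ|x[n]|² = |1|² + |3|² + |-2|² = 14.0000

Frequency domain:
(1/3)Σ|X[k]|² = (1/3)(|2|² + |0.5000-4.3301i|² + |0.5000+4.3301i|²) = (1/3)·42.0000 = 14.0000

Both sides agree, confirming Parseval's theorem.

Σ|x[n]|² = (1/N)Σ|X[k]|² = 14.0000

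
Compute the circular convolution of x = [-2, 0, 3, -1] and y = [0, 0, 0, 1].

(x ⊛ y)[n] = Σ(m=0 to 3) x[m] · y[(n-m) mod 4]

Computing each output sample:
(x ⊛ y)[0] = 0
(x ⊛ y)[1] = 3
(x ⊛ y)[2] = -1
(x ⊛ y)[3] = -2

x ⊛ y = [0, 3, -1, -2]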